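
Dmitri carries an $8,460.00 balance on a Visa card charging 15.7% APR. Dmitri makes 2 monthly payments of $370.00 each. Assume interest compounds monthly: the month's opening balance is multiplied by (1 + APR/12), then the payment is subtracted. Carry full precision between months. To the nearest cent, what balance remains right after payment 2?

$7,937.98

Monthly rate r = 15.7%/12 = 1.30833% = 0.0130833.
Each month: B ← B·(1+r) − $370.00.
Month 1: interest $110.68; balance after payment $8,200.68.
Month 2: interest $107.29; balance after payment $7,937.98.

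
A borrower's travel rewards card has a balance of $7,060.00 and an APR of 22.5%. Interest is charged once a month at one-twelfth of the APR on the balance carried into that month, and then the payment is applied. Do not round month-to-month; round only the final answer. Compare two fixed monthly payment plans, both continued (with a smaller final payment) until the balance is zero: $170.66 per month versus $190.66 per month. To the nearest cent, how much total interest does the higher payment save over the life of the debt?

Monthly rate r = 22.5%/12 = 1.875% = 0.01875.
At $170.66/mo: n = ⌈−ln(1 − rB₀/P)/ln(1+r)⌉ = 81 payments (last $78.52); total interest = total paid − $7,060.00 = $6,671.32.
At $190.66/mo: 64 payments (last $152.54); total interest $5,104.12.
Interest saved = $6,671.32 − $5,104.12 = $1,567.20.

$1,567.20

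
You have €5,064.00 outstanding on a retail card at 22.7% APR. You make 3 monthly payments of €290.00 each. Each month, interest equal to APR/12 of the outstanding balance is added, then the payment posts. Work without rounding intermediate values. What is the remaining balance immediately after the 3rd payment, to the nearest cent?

€4,470.29

Monthly rate r = 22.7%/12 = 1.89167% = 0.0189167.
Each month: B ← B·(1+r) − €290.00.
Month 1: interest €95.79; balance after payment €4,869.79.
Month 2: interest €92.12; balance after payment €4,671.91.
Month 3: interest €88.38; balance after payment €4,470.29.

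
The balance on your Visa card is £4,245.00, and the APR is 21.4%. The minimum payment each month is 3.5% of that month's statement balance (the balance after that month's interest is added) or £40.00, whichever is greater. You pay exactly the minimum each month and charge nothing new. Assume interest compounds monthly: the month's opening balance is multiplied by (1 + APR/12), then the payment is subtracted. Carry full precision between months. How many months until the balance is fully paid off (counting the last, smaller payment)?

Monthly rate r = 21.4%/12 = 1.78333% = 0.0178333.
While 3.5% of the post-interest balance exceeds £40.00, each month B ← (B·(1+r))·(1 − 0.035), i.e. B shrinks by the factor (1+r)·0.965 = 0.98221.
This holds for months 1–75. Entering month 76 the balance is £1,104.53; 3.5% of the post-interest balance is now below £40.00, so the flat £40.00 minimum applies from here.
From month 76 a fixed £40.00 at rate r clears £1,104.53 in 39 more payments. Total: 75 + 39 = 114 months.

114 months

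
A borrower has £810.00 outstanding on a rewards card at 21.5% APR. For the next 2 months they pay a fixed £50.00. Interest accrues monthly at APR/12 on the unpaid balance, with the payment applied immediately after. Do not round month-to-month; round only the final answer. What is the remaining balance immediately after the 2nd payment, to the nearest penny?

Monthly rate r = 21.5%/12 = 1.79167% = 0.0179167.
Each month: B ← B·(1+r) − £50.00.
Month 1: interest £14.51; balance after payment £774.51.
Month 2: interest £13.88; balance after payment £738.39.

£738.39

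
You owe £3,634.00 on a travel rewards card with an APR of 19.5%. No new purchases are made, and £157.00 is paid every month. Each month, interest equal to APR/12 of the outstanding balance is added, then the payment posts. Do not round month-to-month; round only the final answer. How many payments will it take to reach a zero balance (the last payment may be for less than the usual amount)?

Monthly rate r = 19.5%/12 = 1.625% = 0.01625.
Recurrence: B ← B·(1+r) − £157.00.
Month 1: interest £59.05; balance after payment £3,536.05.
Month 2: interest £57.46; balance after payment £3,436.51.
Closed form: n = −ln(1 − rB₀/P)/ln(1+r) = −ln(0.62387)/ln(1.01625) ≈ 29.270, so the balance reaches zero during payment 30.

30 months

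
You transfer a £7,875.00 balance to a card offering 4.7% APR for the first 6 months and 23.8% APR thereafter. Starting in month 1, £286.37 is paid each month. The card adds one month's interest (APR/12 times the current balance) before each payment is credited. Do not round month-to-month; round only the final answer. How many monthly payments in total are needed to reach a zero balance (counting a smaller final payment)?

36 months

Promo months 1–6 at r₀ = 4.7%/12 = 0.00391667; months 7+ at r₁ = 23.8%/12 = 0.0198333.
After month 6: iterate B ← B·(1+r₀) − £286.37 for 6 months → £6,326.75.
Then at r₁ with £286.37/mo: n₂ = −ln(1 − r₁·B/P)/ln(1+r₁) ≈ 29.36 → 30 more payments.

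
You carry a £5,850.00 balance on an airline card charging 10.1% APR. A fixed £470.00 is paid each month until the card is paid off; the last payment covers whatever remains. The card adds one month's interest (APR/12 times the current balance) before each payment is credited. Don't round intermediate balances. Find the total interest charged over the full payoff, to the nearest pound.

Monthly rate r = 10.1%/12 = 0.841667% = 0.00841667.
Payoff takes n = ⌈−ln(1 − rB₀/P)/ln(1+r)⌉ = ⌈13.203⌉ = 14 payments; the last is £95.95.
Total paid = 13·£470.00 + £95.95 = £6,205.95.
Total interest = total paid − principal = £6,205.95 − £5,850.00 = £355.95.

£356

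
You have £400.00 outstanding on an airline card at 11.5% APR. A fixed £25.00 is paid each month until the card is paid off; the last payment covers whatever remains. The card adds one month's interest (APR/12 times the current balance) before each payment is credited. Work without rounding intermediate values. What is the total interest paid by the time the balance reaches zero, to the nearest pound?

Monthly rate r = 11.5%/12 = 0.958333% = 0.00958333.
Payoff takes n = ⌈−ln(1 − rB₀/P)/ln(1+r)⌉ = ⌈17.452⌉ = 18 payments; the last is £11.32.
Total paid = 17·£25.00 + £11.32 = £436.32.
Total interest = total paid − principal = £436.32 − £400.00 = £36.32.

£36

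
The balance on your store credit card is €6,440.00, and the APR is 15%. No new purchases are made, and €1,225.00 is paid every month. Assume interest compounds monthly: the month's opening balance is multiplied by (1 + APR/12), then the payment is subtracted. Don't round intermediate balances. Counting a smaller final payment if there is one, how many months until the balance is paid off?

6 payments

Monthly rate r = 15%/12 = 1.25% = 0.0125.
Recurrence: B ← B·(1+r) − €1,225.00.
Month 1: interest €80.50; balance after payment €5,295.50.
Month 2: interest €66.19; balance after payment €4,136.69.
Month 3: interest €51.71; balance after payment €2,963.40.
Month 4: interest €37.04; balance after payment €1,775.44.
Month 5: interest €22.19; balance after payment €572.64.
Month 6: interest €7.16; balance after payment €0.00.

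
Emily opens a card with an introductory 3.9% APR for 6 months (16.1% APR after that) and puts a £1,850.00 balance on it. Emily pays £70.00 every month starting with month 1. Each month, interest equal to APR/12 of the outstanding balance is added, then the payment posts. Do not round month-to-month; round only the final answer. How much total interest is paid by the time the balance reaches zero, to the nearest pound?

Promo months 1–6 at r₀ = 3.9%/12 = 0.00325; months 7+ at r₁ = 16.1%/12 = 0.0134167.
After month 6: iterate B ← B·(1+r₀) − £70.00 for 6 months → £1,462.94.
Then at r₁ with £70.00/mo: n₂ = −ln(1 − r₁·B/P)/ln(1+r₁) ≈ 24.69 → 25 more payments.
Total paid = 30·£70.00 + £48.40 = £2,148.40; interest = £2,148.40 − £1,850.00 = £298.40.

£298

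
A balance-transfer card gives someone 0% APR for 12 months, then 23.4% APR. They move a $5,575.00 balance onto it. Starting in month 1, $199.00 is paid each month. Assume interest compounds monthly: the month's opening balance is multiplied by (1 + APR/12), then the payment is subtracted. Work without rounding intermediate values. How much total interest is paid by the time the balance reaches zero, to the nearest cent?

$671.33

Promo months 1–12 at r₀ = 0%/12 = 0; months 13+ at r₁ = 23.4%/12 = 0.0195.
After month 12 (no interest yet): B = $5,575.00 − 12·$199.00 = $3,187.00.
Then at r₁ with $199.00/mo: n₂ = −ln(1 − r₁·B/P)/ln(1+r₁) ≈ 19.39 → 20 more payments.
Total paid = 31·$199.00 + $77.33 = $6,246.33; interest = $6,246.33 − $5,575.00 = $671.33.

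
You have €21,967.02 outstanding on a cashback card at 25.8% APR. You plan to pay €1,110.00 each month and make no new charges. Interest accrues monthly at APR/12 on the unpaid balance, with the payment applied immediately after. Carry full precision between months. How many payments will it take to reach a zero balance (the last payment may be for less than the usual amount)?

27 months

Monthly rate r = 25.8%/12 = 2.15% = 0.0215.
Recurrence: B ← B·(1+r) − €1,110.00.
Month 1: interest €472.29; balance after payment €21,329.31.
Month 2: interest €458.58; balance after payment €20,677.89.
Closed form: n = −ln(1 − rB₀/P)/ln(1+r) = −ln(0.57451)/ln(1.0215) ≈ 26.054, so the balance reaches zero during payment 27.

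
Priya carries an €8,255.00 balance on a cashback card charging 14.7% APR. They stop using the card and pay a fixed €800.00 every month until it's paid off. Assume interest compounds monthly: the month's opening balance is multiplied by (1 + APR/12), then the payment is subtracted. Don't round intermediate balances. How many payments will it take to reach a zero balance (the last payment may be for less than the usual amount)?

Monthly rate r = 14.7%/12 = 1.225% = 0.01225.
Recurrence: B ← B·(1+r) − €800.00.
Month 1: interest €101.12; balance after payment €7,556.12.
Month 2: interest €92.56; balance after payment €6,848.69.
Closed form: n = −ln(1 − rB₀/P)/ln(1+r) = −ln(0.8736)/ln(1.01225) ≈ 11.099, so the balance reaches zero during payment 12.

12 payments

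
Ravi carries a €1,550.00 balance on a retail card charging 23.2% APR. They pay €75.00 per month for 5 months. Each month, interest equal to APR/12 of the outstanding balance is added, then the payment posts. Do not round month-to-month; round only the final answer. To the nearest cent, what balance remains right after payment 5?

€1,315.96

Monthly rate r = 23.2%/12 = 1.93333% = 0.0193333.
Each month: B ← B·(1+r) − €75.00.
Month 1: interest €29.97; balance after payment €1,504.97.
Month 2: interest €29.10; balance after payment €1,459.06.
Month 3: interest €28.21; balance after payment €1,412.27.
Month 4: interest €27.30; balance after payment €1,364.58.
Month 5: interest €26.38; balance after payment €1,315.96.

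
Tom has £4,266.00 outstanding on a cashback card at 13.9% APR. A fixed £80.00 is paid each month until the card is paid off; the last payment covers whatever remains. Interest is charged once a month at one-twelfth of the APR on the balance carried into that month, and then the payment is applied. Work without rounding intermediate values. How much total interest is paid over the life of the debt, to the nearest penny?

Monthly rate r = 13.9%/12 = 1.15833% = 0.0115833.
Payoff takes n = ⌈−ln(1 − rB₀/P)/ln(1+r)⌉ = ⌈83.487⌉ = 84 payments; the last is £39.08.
Total paid = 83·£80.00 + £39.08 = £6,679.08.
Total interest = total paid − principal = £6,679.08 − £4,266.00 = £2,413.08.

£2,413.08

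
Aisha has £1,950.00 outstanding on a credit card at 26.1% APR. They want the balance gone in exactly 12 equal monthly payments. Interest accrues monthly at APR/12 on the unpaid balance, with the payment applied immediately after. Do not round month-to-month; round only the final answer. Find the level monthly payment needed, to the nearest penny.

Monthly rate r = 26.1%/12 = 2.175% = 0.02175.
Level-payment amortization: P = B₀·r / (1 − (1+r)^(−n)) = 1950.00·0.02175 / (1 − 1.02175^(−12)).
Denominator 1 − (1+r)^(−12) = 0.22756091.
P = 42.4125 / 0.22756091 ≈ 186.38.

£186.38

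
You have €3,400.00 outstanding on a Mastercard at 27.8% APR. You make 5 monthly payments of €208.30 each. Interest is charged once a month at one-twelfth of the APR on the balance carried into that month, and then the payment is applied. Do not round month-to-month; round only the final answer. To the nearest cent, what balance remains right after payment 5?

Monthly rate r = 27.8%/12 = 2.31667% = 0.0231667.
Each month: B ← B·(1+r) − €208.30.
Month 1: interest €78.77; balance after payment €3,270.47.
Month 2: interest €75.77; balance after payment €3,137.93.
Month 3: interest €72.70; balance after payment €3,002.33.
Month 4: interest €69.55; balance after payment €2,863.58.
Month 5: interest €66.34; balance after payment €2,721.62.

€2,721.62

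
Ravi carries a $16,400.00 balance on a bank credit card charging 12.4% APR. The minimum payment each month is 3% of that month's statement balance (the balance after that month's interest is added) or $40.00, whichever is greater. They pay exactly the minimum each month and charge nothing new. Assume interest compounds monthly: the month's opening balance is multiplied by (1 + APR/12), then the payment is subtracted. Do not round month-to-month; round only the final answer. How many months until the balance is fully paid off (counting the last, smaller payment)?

Monthly rate r = 12.4%/12 = 1.03333% = 0.0103333.
While 3% of the post-interest balance exceeds $40.00, each month B ← (B·(1+r))·(1 − 0.03), i.e. B shrinks by the factor (1+r)·0.97 = 0.98002.
This holds for months 1–125. Entering month 126 the balance is $1,316.42; 3% of the post-interest balance is now below $40.00, so the flat $40.00 minimum applies from here.
From month 126 a fixed $40.00 at rate r clears $1,316.42 in 41 more payments. Total: 125 + 41 = 166 months.

166 months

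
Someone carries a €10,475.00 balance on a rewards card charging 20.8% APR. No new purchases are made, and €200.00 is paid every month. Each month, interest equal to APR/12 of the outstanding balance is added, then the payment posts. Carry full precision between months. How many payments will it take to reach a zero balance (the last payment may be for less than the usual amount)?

139 payments

Monthly rate r = 20.8%/12 = 1.73333% = 0.0173333.
Recurrence: B ← B·(1+r) − €200.00.
Month 1: interest €181.57; balance after payment €10,456.57.
Month 2: interest €181.25; balance after payment €10,437.81.
Closed form: n = −ln(1 − rB₀/P)/ln(1+r) = −ln(0.092167)/ln(1.01733) ≈ 138.736, so the balance reaches zero during payment 139.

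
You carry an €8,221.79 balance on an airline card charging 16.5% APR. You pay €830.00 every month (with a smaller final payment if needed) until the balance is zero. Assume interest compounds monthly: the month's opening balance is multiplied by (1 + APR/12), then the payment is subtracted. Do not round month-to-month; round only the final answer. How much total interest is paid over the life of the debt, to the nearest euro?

€678

Monthly rate r = 16.5%/12 = 1.375% = 0.01375.
Payoff takes n = ⌈−ln(1 − rB₀/P)/ln(1+r)⌉ = ⌈10.722⌉ = 11 payments; the last is €600.15.
Total paid = 10·€830.00 + €600.15 = €8,900.15.
Total interest = total paid − principal = €8,900.15 − €8,221.79 = €678.36.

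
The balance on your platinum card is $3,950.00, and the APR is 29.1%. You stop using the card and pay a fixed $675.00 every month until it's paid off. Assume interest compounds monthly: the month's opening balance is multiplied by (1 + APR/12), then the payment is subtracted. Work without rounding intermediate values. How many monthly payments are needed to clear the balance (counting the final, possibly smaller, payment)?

Monthly rate r = 29.1%/12 = 2.425% = 0.02425.
Recurrence: B ← B·(1+r) − $675.00.
Month 1: interest $95.79; balance after payment $3,370.79.
Month 2: interest $81.74; balance after payment $2,777.53.
Closed form: n = −ln(1 − rB₀/P)/ln(1+r) = −ln(0.85809)/ln(1.02425) ≈ 6.387, so the balance reaches zero during payment 7.

7 payments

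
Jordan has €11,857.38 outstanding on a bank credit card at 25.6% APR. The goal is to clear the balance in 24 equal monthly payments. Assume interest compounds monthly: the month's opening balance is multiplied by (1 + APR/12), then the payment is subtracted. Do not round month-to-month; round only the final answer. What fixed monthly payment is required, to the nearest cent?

€636.42

Monthly rate r = 25.6%/12 = 2.13333% = 0.0213333.
Level-payment amortization: P = B₀·r / (1 − (1+r)^(−n)) = 11857.38·0.0213333 / (1 − 1.02133^(−24)).
Denominator 1 − (1+r)^(−24) = 0.39746837.
P = 252.957 / 0.39746837 ≈ 636.42.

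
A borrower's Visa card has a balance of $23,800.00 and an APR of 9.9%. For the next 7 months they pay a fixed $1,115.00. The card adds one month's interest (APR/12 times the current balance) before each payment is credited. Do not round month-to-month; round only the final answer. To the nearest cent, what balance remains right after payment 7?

Monthly rate r = 9.9%/12 = 0.825% = 0.00825.
Each month: B ← B·(1+r) − $1,115.00.
Month 1: interest $196.35; balance after payment $22,881.35.
Month 2: interest $188.77; balance after payment $21,955.12.
Month 3: interest $181.13; balance after payment $21,021.25.
Month 4: interest $173.43; balance after payment $20,079.68.
Month 5: interest $165.66; balance after payment $19,130.33.
Month 6: interest $157.83; balance after payment $18,173.16.
Month 7: interest $149.93; balance after payment $17,208.09.

$17,208.09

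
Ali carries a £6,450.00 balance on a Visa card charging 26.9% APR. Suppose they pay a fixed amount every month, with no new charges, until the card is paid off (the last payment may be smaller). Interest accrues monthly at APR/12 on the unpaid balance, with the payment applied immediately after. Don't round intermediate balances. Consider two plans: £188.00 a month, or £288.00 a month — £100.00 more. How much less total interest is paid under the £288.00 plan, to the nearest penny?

Monthly rate r = 26.9%/12 = 2.24167% = 0.0224167.
At £188.00/mo: n = ⌈−ln(1 − rB₀/P)/ln(1+r)⌉ = 67 payments (last £21.70); total interest = total paid − £6,450.00 = £5,979.70.
At £288.00/mo: 32 payments (last £130.61); total interest £2,608.61.
Interest saved = £5,979.70 − £2,608.61 = £3,371.09.

£3,371.09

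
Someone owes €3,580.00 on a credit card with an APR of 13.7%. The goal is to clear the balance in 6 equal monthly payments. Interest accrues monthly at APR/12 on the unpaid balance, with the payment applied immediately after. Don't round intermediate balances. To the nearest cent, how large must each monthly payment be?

Monthly rate r = 13.7%/12 = 1.14167% = 0.0114167.
Level-payment amortization: P = B₀·r / (1 − (1+r)^(−n)) = 3580.00·0.0114167 / (1 − 1.01142^(−6)).
Denominator 1 − (1+r)^(−6) = 0.0658440924.
P = 40.8717 / 0.0658440924 ≈ 620.73.

€620.73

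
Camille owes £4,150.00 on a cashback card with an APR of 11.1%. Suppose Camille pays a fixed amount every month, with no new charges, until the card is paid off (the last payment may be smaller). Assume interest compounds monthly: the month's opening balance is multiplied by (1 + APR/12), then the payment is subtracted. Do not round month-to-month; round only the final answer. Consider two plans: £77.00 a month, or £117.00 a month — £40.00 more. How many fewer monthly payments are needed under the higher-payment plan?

31 fewer payments

Monthly rate r = 11.1%/12 = 0.925% = 0.00925.
At £77.00/mo: n = ⌈−ln(1 − rB₀/P)/ln(1+r)⌉ = 75 payments (last £74.24); total interest = total paid − £4,150.00 = £1,622.24.
At £117.00/mo: 44 payments (last £21.96); total interest £902.96.
Payments saved = 75 − 44 = 31.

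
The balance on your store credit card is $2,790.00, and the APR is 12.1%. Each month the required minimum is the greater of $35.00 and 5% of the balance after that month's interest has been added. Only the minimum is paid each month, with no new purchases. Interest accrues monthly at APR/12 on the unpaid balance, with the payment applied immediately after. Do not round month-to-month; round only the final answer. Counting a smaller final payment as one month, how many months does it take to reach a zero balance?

Monthly rate r = 12.1%/12 = 1.00833% = 0.0100833.
While 5% of the post-interest balance exceeds $35.00, each month B ← (B·(1+r))·(1 − 0.05), i.e. B shrinks by the factor (1+r)·0.95 = 0.95958.
This holds for months 1–34. Entering month 35 the balance is $686.04; 5% of the post-interest balance is now below $35.00, so the flat $35.00 minimum applies from here.
From month 35 a fixed $35.00 at rate r clears $686.04 in 22 more payments. Total: 34 + 22 = 56 months.

56 months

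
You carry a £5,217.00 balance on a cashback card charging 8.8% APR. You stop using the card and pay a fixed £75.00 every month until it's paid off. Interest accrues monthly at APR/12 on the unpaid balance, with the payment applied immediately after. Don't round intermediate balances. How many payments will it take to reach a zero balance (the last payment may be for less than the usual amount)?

Monthly rate r = 8.8%/12 = 0.733333% = 0.00733333.
Recurrence: B ← B·(1+r) − £75.00.
Month 1: interest £38.26; balance after payment £5,180.26.
Month 2: interest £37.99; balance after payment £5,143.25.
Closed form: n = −ln(1 − rB₀/P)/ln(1+r) = −ln(0.48989)/ln(1.00733) ≈ 97.661, so the balance reaches zero during payment 98.

98 months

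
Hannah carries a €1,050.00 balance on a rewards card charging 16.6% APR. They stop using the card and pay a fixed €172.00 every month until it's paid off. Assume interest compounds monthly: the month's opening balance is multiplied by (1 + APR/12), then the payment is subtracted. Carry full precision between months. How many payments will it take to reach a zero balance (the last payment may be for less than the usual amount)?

Monthly rate r = 16.6%/12 = 1.38333% = 0.0138333.
Recurrence: B ← B·(1+r) − €172.00.
Month 1: interest €14.53; balance after payment €892.53.
Month 2: interest €12.35; balance after payment €732.87.
Closed form: n = −ln(1 − rB₀/P)/ln(1+r) = −ln(0.91555)/ln(1.01383) ≈ 6.422, so the balance reaches zero during payment 7.

7 payments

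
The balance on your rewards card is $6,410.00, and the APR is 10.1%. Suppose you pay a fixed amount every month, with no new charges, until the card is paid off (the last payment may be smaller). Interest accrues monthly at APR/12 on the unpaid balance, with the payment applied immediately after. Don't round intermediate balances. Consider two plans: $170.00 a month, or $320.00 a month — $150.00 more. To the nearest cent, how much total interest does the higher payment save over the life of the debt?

Monthly rate r = 10.1%/12 = 0.841667% = 0.00841667.
At $170.00/mo: n = ⌈−ln(1 − rB₀/P)/ln(1+r)⌉ = 46 payments (last $93.87); total interest = total paid − $6,410.00 = $1,333.87.
At $320.00/mo: 23 payments (last $9.51); total interest $639.51.
Interest saved = $1,333.87 − $639.51 = $694.36.

$694.36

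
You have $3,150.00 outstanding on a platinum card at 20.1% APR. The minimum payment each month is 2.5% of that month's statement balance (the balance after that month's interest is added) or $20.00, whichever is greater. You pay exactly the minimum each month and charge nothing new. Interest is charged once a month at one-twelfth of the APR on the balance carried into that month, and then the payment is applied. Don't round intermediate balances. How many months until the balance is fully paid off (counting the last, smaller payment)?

225 months

Monthly rate r = 20.1%/12 = 1.675% = 0.01675.
While 2.5% of the post-interest balance exceeds $20.00, each month B ← (B·(1+r))·(1 − 0.025), i.e. B shrinks by the factor (1+r)·0.975 = 0.99133.
This holds for months 1–160. Entering month 161 the balance is $782.20; 2.5% of the post-interest balance is now below $20.00, so the flat $20.00 minimum applies from here.
From month 161 a fixed $20.00 at rate r clears $782.20 in 65 more payments. Total: 160 + 65 = 225 months.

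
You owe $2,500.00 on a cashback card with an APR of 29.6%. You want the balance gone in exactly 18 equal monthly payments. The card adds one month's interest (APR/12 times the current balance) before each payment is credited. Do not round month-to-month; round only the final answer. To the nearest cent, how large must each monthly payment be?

$173.68

Monthly rate r = 29.6%/12 = 2.46667% = 0.0246667.
Level-payment amortization: P = B₀·r / (1 − (1+r)^(−n)) = 2500.00·0.0246667 / (1 − 1.02467^(−18)).
Denominator 1 − (1+r)^(−18) = 0.355069304.
P = 61.6667 / 0.355069304 ≈ 173.68.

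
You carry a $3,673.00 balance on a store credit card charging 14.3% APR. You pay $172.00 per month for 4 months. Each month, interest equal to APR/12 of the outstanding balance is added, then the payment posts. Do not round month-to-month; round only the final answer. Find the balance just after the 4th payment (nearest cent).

$3,150.84

Monthly rate r = 14.3%/12 = 1.19167% = 0.0119167.
Each month: B ← B·(1+r) − $172.00.
Month 1: interest $43.77; balance after payment $3,544.77.
Month 2: interest $42.24; balance after payment $3,415.01.
Month 3: interest $40.70; balance after payment $3,283.71.
Month 4: interest $39.13; balance after payment $3,150.84.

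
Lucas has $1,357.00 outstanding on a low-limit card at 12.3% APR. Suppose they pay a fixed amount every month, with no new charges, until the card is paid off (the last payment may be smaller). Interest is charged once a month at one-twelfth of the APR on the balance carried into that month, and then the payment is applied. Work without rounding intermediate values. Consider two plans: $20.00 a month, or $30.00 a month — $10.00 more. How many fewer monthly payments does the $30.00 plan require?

Monthly rate r = 12.3%/12 = 1.025% = 0.01025.
At $20.00/mo: n = ⌈−ln(1 − rB₀/P)/ln(1+r)⌉ = 117 payments (last $11.82); total interest = total paid − $1,357.00 = $974.82.
At $30.00/mo: 62 payments (last $2.62); total interest $475.62.
Payments saved = 117 − 62 = 55.

55 fewer payments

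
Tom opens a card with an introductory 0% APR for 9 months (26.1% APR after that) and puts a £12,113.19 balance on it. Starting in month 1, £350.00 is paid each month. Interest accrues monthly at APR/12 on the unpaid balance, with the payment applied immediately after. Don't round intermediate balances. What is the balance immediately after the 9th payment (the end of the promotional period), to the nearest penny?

£8,963.19

Promo months 1–9 at r₀ = 0%/12 = 0; months 10+ at r₁ = 26.1%/12 = 0.02175.
After month 9 (no interest yet): B = £12,113.19 − 9·£350.00 = £8,963.19.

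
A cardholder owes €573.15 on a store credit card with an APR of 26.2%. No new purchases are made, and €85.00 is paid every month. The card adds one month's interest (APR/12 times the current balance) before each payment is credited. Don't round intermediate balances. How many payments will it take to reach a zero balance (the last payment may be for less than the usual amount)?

Monthly rate r = 26.2%/12 = 2.18333% = 0.0218333.
Recurrence: B ← B·(1+r) − €85.00.
Month 1: interest €12.51; balance after payment €500.66.
Month 2: interest €10.93; balance after payment €426.59.
Closed form: n = −ln(1 − rB₀/P)/ln(1+r) = −ln(0.85278)/ln(1.02183) ≈ 7.373, so the balance reaches zero during payment 8.

8 months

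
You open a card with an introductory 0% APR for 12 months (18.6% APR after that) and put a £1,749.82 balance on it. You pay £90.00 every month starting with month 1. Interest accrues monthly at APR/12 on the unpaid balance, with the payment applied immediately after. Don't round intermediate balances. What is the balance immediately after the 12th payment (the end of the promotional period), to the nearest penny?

£669.82

Promo months 1–12 at r₀ = 0%/12 = 0; months 13+ at r₁ = 18.6%/12 = 0.0155.
After month 12 (no interest yet): B = £1,749.82 − 12·£90.00 = £669.82.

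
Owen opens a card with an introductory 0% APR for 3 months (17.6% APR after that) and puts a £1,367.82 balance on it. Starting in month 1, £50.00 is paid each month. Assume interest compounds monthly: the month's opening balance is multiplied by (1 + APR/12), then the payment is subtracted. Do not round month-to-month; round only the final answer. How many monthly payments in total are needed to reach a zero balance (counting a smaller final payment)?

Promo months 1–3 at r₀ = 0%/12 = 0; months 4+ at r₁ = 17.6%/12 = 0.0146667.
After month 3 (no interest yet): B = £1,367.82 − 3·£50.00 = £1,217.82.
Then at r₁ with £50.00/mo: n₂ = −ln(1 − r₁·B/P)/ln(1+r₁) ≈ 30.35 → 31 more payments.

34 payments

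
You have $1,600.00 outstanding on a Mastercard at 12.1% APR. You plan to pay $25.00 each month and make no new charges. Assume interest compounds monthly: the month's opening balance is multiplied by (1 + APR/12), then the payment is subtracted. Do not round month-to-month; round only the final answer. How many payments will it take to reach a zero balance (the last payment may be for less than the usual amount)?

Monthly rate r = 12.1%/12 = 1.00833% = 0.0100833.
Recurrence: B ← B·(1+r) − $25.00.
Month 1: interest $16.13; balance after payment $1,591.13.
Month 2: interest $16.04; balance after payment $1,582.18.
Closed form: n = −ln(1 − rB₀/P)/ln(1+r) = −ln(0.35467)/ln(1.01008) ≈ 103.318, so the balance reaches zero during payment 104.

104 months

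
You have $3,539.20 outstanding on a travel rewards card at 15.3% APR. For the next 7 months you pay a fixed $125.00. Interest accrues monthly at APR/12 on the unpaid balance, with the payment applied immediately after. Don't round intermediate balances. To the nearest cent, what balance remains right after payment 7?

Monthly rate r = 15.3%/12 = 1.275% = 0.01275.
Each month: B ← B·(1+r) − $125.00.
Month 1: interest $45.12; balance after payment $3,459.32.
Month 2: interest $44.11; balance after payment $3,378.43.
Month 3: interest $43.07; balance after payment $3,296.51.
Month 4: interest $42.03; balance after payment $3,213.54.
Month 5: interest $40.97; balance after payment $3,129.51.
Month 6: interest $39.90; balance after payment $3,044.41.
Month 7: interest $38.82; balance after payment $2,958.23.

$2,958.23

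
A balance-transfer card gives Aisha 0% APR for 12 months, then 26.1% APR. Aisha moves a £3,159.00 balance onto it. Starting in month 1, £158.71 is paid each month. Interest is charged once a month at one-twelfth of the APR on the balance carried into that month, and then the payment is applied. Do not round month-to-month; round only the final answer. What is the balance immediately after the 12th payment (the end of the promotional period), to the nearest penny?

£1,254.48

Promo months 1–12 at r₀ = 0%/12 = 0; months 13+ at r₁ = 26.1%/12 = 0.02175.
After month 12 (no interest yet): B = £3,159.00 − 12·£158.71 = £1,254.48.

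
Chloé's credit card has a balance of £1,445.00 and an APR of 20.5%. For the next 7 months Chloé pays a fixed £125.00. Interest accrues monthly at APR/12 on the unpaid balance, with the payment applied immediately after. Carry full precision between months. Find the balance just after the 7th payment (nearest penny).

£705.77

Monthly rate r = 20.5%/12 = 1.70833% = 0.0170833.
Each month: B ← B·(1+r) − £125.00.
Month 1: interest £24.69; balance after payment £1,344.69.
Month 2: interest £22.97; balance after payment £1,242.66.
Month 3: interest £21.23; balance after payment £1,138.89.
Month 4: interest £19.46; balance after payment £1,033.34.
Month 5: interest £17.65; balance after payment £925.99.
Month 6: interest £15.82; balance after payment £816.81.
Month 7: interest £13.95; balance after payment £705.77.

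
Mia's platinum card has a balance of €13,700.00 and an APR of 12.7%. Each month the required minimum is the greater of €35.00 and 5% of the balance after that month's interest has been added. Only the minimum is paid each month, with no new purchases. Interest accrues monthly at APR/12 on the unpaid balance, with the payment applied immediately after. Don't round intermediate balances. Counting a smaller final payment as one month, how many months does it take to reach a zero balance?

Monthly rate r = 12.7%/12 = 1.05833% = 0.0105833.
While 5% of the post-interest balance exceeds €35.00, each month B ← (B·(1+r))·(1 − 0.05), i.e. B shrinks by the factor (1+r)·0.95 = 0.96005.
This holds for months 1–74. Entering month 75 the balance is €670.82; 5% of the post-interest balance is now below €35.00, so the flat €35.00 minimum applies from here.
From month 75 a fixed €35.00 at rate r clears €670.82 in 22 more payments. Total: 74 + 22 = 96 months.

96 months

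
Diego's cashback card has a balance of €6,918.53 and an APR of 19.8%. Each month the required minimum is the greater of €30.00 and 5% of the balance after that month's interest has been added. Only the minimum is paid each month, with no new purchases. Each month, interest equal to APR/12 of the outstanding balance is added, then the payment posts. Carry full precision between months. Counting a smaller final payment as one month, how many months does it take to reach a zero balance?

Monthly rate r = 19.8%/12 = 1.65% = 0.0165.
While 5% of the post-interest balance exceeds €30.00, each month B ← (B·(1+r))·(1 − 0.05), i.e. B shrinks by the factor (1+r)·0.95 = 0.96567.
This holds for months 1–71. Entering month 72 the balance is €579.45; 5% of the post-interest balance is now below €30.00, so the flat €30.00 minimum applies from here.
From month 72 a fixed €30.00 at rate r clears €579.45 in 24 more payments. Total: 71 + 24 = 95 months.

95 months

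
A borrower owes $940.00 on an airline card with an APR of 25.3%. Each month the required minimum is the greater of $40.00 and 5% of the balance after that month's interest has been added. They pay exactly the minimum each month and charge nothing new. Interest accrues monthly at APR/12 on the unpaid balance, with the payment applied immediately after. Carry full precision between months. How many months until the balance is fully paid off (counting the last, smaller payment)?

32 months

Monthly rate r = 25.3%/12 = 2.10833% = 0.0210833.
While 5% of the post-interest balance exceeds $40.00, each month B ← (B·(1+r))·(1 − 0.05), i.e. B shrinks by the factor (1+r)·0.95 = 0.97003.
This holds for months 1–6. Entering month 7 the balance is $783.13; 5% of the post-interest balance is now below $40.00, so the flat $40.00 minimum applies from here.
From month 7 a fixed $40.00 at rate r clears $783.13 in 26 more payments. Total: 6 + 26 = 32 months.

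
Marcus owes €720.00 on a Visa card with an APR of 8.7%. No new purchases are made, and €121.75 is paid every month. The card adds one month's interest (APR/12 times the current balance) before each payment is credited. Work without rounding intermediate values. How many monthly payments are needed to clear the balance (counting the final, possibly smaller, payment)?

Monthly rate r = 8.7%/12 = 0.725% = 0.00725.
Recurrence: B ← B·(1+r) − €121.75.
Month 1: interest €5.22; balance after payment €603.47.
Month 2: interest €4.38; balance after payment €486.10.
Closed form: n = −ln(1 − rB₀/P)/ln(1+r) = −ln(0.95713)/ln(1.00725) ≈ 6.066, so the balance reaches zero during payment 7.

7 months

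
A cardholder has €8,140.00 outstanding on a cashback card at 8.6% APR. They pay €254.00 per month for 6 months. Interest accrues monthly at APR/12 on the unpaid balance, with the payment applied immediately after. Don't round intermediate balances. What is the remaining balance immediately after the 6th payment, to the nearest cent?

€6,944.78

Monthly rate r = 8.6%/12 = 0.716667% = 0.00716667.
Each month: B ← B·(1+r) − €254.00.
Month 1: interest €58.34; balance after payment €7,944.34.
Month 2: interest €56.93; balance after payment €7,747.27.
Month 3: interest €55.52; balance after payment €7,548.79.
Month 4: interest €54.10; balance after payment €7,348.89.
Month 5: interest €52.67; balance after payment €7,147.56.
Month 6: interest €51.22; balance after payment €6,944.78.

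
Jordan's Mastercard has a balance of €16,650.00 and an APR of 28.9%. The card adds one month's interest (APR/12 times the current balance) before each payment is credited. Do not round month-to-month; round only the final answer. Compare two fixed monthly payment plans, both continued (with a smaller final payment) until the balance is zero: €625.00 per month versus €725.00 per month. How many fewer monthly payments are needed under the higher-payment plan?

10 fewer payments

Monthly rate r = 28.9%/12 = 2.40833% = 0.0240833.
At €625.00/mo: n = ⌈−ln(1 − rB₀/P)/ln(1+r)⌉ = 44 payments (last €72.72); total interest = total paid − €16,650.00 = €10,297.72.
At €725.00/mo: 34 payments (last €612.23); total interest €7,887.23.
Payments saved = 44 − 34 = 10.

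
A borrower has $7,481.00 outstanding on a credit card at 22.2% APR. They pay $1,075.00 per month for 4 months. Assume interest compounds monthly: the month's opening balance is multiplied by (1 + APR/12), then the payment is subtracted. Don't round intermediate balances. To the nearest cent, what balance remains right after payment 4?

$3,629.34

Monthly rate r = 22.2%/12 = 1.85% = 0.0185.
Each month: B ← B·(1+r) − $1,075.00.
Month 1: interest $138.40; balance after payment $6,544.40.
Month 2: interest $121.07; balance after payment $5,590.47.
Month 3: interest $103.42; balance after payment $4,618.89.
Month 4: interest $85.45; balance after payment $3,629.34.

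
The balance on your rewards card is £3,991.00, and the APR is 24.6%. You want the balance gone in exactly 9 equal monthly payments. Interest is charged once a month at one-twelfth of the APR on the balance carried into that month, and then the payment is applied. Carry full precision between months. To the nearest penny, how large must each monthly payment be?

Monthly rate r = 24.6%/12 = 2.05% = 0.0205.
Level-payment amortization: P = B₀·r / (1 − (1+r)^(−n)) = 3991.00·0.0205 / (1 − 1.0205^(−9)).
Denominator 1 − (1+r)^(−9) = 0.16692727.
P = 81.8155 / 0.16692727 ≈ 490.13.

£490.13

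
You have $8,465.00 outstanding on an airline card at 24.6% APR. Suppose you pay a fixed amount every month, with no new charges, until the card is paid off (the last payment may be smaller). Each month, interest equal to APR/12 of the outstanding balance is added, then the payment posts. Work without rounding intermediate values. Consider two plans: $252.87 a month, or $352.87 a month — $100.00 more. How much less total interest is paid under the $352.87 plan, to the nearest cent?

Monthly rate r = 24.6%/12 = 2.05% = 0.0205.
At $252.87/mo: n = ⌈−ln(1 − rB₀/P)/ln(1+r)⌉ = 58 payments (last $31.19); total interest = total paid − $8,465.00 = $5,979.78.
At $352.87/mo: 34 payments (last $125.52); total interest $3,305.23.
Interest saved = $5,979.78 − $3,305.23 = $2,674.55.

$2,674.55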